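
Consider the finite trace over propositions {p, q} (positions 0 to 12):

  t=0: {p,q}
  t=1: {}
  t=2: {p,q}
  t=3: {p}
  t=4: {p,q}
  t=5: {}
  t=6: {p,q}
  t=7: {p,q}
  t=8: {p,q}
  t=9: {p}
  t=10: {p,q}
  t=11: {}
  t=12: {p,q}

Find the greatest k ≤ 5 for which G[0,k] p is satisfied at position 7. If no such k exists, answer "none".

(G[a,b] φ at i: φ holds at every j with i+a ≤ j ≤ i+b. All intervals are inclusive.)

p must hold from j=7 onward; find where it first fails.
  j=7: holds
  j=8: holds
  j=9: holds
  j=10: holds
  j=11: fails
Holds on [7,10], so largest k = 3.

3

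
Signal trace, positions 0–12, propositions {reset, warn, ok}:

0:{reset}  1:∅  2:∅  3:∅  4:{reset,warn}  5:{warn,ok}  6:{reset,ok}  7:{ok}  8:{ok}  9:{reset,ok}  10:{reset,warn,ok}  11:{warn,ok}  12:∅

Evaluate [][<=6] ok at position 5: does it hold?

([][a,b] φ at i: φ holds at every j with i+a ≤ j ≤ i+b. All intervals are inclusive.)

Check ok at every j in [5,11]:
  j=5: true
  j=6: true
  j=7: true
  j=8: true
  j=9: true
  j=10: true
  j=11: true
All positions satisfy it → formula holds.

Holds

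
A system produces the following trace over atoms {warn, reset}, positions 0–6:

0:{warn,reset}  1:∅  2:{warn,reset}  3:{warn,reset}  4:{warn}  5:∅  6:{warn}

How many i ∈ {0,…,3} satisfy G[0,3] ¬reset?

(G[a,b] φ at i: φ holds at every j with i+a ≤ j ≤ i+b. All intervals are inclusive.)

0

Evaluate at each i in [0,3]:
  i=0: ✗ (fails at j=0)
  i=1: ✗ (fails at j=2)
  i=2: ✗ (fails at j=2)
  i=3: ✗ (fails at j=3)
Positions where it holds: {} → 0.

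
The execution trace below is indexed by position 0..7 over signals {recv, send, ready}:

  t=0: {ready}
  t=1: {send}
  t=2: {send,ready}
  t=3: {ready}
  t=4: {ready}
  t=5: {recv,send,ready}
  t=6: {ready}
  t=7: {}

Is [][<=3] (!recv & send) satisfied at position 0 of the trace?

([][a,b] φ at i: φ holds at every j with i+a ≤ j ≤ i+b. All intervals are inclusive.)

Check (!recv & send) at every j in [0,3]:
  j=0: false
  j=1: true
  j=2: true
  j=3: false
Fails at j=0 → formula fails.

Does not hold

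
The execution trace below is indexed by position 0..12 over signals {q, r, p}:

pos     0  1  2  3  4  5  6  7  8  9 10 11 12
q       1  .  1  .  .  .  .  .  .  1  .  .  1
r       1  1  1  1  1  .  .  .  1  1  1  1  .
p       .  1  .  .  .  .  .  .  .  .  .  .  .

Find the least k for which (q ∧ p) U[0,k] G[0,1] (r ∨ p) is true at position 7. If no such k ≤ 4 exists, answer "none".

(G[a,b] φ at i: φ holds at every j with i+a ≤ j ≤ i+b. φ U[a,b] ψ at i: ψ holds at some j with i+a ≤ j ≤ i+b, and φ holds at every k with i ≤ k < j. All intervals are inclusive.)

Need earliest j ≥ 7 with G[0,1] (r ∨ p), and (q ∧ p) at every k in [7,j-1].
  j=7: rhs fails.
  j=8: rhs holds but lhs fails at k=7.
  j=9: rhs holds but lhs fails at k=7.
  j=10: rhs holds but lhs fails at k=7.
  j=11: rhs fails.
No witness within the range → none.

none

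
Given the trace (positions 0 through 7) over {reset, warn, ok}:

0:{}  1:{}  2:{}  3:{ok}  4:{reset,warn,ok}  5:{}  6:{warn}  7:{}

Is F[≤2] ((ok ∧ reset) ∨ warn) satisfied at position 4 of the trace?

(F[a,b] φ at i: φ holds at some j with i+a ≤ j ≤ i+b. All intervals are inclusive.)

True

Check ((ok ∧ reset) ∨ warn) at each j in [4,6]:
  j=4: true
  j=5: false
  j=6: true
Found at j=4 → formula holds.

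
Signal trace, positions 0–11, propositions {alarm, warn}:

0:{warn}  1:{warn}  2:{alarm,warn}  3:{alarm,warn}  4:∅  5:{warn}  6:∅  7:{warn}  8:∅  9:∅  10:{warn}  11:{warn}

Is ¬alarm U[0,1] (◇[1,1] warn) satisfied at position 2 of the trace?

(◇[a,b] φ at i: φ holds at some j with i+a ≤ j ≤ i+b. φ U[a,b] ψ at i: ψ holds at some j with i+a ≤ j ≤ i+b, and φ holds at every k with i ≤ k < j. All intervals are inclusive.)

Yes

Need some j in [2,3] with ◇[1,1] warn, and ¬alarm at every k in [2,j-1].
  j=2: ◇[1,1] warn holds; no prefix to check → satisfied.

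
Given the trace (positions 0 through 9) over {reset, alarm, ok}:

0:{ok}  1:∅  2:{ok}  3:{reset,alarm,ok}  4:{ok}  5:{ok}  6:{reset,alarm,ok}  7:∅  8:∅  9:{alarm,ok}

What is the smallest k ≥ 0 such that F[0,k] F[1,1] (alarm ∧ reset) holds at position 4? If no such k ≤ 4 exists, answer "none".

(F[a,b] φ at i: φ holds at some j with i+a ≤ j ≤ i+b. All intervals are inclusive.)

1

Scan j = 4,5,… for F[1,1] (alarm ∧ reset):
  j=4: fails
  j=5: holds
First hit at j=5, so smallest k = 5-4 = 1.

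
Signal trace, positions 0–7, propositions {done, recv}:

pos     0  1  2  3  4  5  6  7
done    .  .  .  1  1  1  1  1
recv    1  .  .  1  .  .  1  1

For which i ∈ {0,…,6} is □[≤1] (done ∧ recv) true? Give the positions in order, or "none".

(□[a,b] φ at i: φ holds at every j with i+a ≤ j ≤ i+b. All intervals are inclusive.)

Evaluate at each i in [0,6]:
  i=0: ✗ (fails at j=0)
  i=1: ✗ (fails at j=1)
  i=2: ✗ (fails at j=2)
  i=3: ✗ (fails at j=4)
  i=4: ✗ (fails at j=4)
  i=5: ✗ (fails at j=5)
  i=6: ✓ (all of [6,7])

6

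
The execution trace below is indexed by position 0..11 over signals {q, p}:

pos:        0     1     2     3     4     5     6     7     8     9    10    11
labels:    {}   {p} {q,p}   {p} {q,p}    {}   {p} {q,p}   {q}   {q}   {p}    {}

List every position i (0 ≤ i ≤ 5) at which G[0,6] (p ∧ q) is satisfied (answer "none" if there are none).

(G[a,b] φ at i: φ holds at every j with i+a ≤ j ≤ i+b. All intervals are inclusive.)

Evaluate at each i in [0,5]:
  i=0: ✗ (fails at j=0)
  i=1: ✗ (fails at j=1)
  i=2: ✗ (fails at j=3)
  i=3: ✗ (fails at j=3)
  i=4: ✗ (fails at j=5)
  i=5: ✗ (fails at j=5)

none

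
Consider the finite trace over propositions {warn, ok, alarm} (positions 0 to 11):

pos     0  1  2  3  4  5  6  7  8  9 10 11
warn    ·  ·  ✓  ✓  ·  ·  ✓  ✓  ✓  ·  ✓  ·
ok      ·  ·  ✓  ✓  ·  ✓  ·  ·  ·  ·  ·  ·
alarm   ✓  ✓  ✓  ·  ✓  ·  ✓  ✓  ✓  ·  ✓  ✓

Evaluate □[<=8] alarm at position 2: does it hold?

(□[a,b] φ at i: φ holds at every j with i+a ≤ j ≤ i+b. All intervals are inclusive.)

Check alarm at every j in [2,10]:
  j=2: true
  j=3: false
  j=4: true
  j=5: false
  j=6: true
  j=7: true
  j=8: true
  j=9: false
  j=10: true
Fails at j=3 → formula fails.

False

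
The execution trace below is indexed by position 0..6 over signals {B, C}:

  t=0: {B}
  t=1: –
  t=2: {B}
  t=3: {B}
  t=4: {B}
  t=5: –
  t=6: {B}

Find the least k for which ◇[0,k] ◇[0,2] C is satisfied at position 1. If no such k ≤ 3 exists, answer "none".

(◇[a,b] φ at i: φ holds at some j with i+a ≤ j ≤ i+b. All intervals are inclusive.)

none

Scan j = 1,2,… for ◇[0,2] C:
  j=1: fails
  j=2: fails
  j=3: fails
  j=4: fails
No j in [1,4] satisfies it → none.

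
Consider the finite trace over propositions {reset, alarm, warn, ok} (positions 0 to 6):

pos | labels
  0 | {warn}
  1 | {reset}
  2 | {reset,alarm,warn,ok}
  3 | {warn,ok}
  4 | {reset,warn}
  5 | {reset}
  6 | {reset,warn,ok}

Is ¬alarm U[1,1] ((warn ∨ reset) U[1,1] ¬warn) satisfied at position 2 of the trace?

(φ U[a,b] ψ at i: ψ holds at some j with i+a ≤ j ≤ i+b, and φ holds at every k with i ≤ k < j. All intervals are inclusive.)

Does not hold

Need some j in [3,3] with ((warn ∨ reset) U[1,1] ¬warn), and ¬alarm at every k in [2,j-1].
  j=3: ((warn ∨ reset) U[1,1] ¬warn) — fails.
No j in the window works → until fails.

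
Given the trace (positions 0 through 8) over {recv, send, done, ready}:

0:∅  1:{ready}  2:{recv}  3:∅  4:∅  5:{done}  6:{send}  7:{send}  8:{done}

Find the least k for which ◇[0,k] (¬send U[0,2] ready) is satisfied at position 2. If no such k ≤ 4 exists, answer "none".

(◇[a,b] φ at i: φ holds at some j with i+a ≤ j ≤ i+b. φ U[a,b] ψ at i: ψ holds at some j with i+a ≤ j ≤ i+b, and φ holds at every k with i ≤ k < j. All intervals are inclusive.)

none

Scan j = 2,3,… for (¬send U[0,2] ready):
  j=2: fails
  j=3: fails
  j=4: fails
  j=5: fails
  j=6: fails
No j in [2,6] satisfies it → none.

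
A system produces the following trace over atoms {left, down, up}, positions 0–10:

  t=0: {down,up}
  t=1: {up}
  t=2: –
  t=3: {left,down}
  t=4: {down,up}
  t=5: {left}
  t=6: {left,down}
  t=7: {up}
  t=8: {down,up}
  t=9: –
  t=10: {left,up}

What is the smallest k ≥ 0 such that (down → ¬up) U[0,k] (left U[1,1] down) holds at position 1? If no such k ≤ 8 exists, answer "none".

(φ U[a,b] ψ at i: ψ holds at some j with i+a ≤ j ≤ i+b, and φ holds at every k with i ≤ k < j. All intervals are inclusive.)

2

Need earliest j ≥ 1 with (left U[1,1] down), and (down → ¬up) at every k in [1,j-1].
  j=1: rhs fails.
  j=2: rhs fails.
  j=3: rhs holds; lhs holds on [1,2]. k = 2.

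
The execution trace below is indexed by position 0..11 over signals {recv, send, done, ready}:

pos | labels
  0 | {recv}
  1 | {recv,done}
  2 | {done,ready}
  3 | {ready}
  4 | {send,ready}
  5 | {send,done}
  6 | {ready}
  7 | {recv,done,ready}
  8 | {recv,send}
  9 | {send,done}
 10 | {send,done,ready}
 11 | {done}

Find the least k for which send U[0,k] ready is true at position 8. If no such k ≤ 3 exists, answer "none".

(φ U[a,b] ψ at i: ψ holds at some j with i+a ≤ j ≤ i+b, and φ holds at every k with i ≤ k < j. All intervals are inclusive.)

Need earliest j ≥ 8 with ready, and send at every k in [8,j-1].
  j=8: rhs fails.
  j=9: rhs fails.
  j=10: rhs holds; lhs holds on [8,9]. k = 2.

2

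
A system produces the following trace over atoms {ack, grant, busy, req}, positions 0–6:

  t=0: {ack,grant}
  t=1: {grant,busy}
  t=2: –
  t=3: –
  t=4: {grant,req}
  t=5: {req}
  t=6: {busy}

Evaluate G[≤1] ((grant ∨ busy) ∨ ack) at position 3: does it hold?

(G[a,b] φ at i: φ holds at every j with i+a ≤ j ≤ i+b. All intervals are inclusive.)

Check ((grant ∨ busy) ∨ ack) at every j in [3,4]:
  j=3: false
  j=4: true
Fails at j=3 → formula fails.

No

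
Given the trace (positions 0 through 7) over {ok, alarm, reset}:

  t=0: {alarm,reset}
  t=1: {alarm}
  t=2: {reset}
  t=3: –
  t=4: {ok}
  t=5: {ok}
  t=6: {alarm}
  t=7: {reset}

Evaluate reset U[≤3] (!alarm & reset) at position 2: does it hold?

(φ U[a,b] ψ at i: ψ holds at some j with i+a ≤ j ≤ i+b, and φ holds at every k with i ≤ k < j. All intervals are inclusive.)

Yes

Need some j in [2,5] with (!alarm & reset), and reset at every k in [2,j-1].
  j=2: (!alarm & reset) holds; no prefix to check → satisfied.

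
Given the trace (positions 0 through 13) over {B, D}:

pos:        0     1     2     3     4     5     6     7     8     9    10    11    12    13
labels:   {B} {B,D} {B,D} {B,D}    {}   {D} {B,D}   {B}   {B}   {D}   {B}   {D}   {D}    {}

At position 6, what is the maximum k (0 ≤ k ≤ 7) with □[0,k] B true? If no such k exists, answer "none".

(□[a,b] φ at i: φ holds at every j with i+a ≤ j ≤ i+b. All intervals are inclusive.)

2

B must hold from j=6 onward; find where it first fails.
  j=6: holds
  j=7: holds
  j=8: holds
  j=9: fails
Holds on [6,8], so largest k = 2.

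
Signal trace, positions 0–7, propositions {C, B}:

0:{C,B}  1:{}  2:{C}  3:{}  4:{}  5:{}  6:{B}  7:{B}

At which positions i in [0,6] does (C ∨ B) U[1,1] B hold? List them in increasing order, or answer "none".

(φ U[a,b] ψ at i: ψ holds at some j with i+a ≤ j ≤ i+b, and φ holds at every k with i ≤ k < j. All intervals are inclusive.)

6

Evaluate at each i in [0,6]:
  i=0: ✗ (no rhs in [1,1])
  i=1: ✗ (no rhs in [2,2])
  i=2: ✗ (no rhs in [3,3])
  i=3: ✗ (no rhs in [4,4])
  i=4: ✗ (no rhs in [5,5])
  i=5: ✗ (lhs fails at k=5 before rhs at j=6)
  i=6: ✓ (rhs at j=7; lhs holds on [6,6])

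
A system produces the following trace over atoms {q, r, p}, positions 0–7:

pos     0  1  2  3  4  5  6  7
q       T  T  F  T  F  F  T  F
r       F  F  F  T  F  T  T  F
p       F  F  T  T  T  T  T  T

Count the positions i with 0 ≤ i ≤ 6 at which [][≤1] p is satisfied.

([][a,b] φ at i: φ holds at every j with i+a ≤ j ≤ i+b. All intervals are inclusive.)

Evaluate at each i in [0,6]:
  i=0: ✗ (fails at j=0)
  i=1: ✗ (fails at j=1)
  i=2: ✓ (all of [2,3])
  i=3: ✓ (all of [3,4])
  i=4: ✓ (all of [4,5])
  i=5: ✓ (all of [5,6])
  i=6: ✓ (all of [6,7])
Positions where it holds: {2, 3, 4, 5, 6} → 5.

5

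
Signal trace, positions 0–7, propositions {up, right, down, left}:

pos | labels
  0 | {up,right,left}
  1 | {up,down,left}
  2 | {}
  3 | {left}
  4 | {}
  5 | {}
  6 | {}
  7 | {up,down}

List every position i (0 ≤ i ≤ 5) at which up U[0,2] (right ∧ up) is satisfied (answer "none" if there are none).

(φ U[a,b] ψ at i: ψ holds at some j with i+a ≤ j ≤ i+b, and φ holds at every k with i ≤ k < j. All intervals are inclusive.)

Evaluate at each i in [0,5]:
  i=0: ✓ (rhs at j=0)
  i=1: ✗ (no rhs in [1,3])
  i=2: ✗ (no rhs in [2,4])
  i=3: ✗ (no rhs in [3,5])
  i=4: ✗ (no rhs in [4,6])
  i=5: ✗ (no rhs in [5,7])

0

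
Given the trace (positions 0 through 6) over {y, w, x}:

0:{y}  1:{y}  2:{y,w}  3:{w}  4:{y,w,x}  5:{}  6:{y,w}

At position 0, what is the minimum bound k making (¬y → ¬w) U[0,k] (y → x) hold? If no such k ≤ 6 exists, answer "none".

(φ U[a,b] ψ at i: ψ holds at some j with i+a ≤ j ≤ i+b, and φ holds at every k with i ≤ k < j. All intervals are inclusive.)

3

Need earliest j ≥ 0 with (y → x), and (¬y → ¬w) at every k in [0,j-1].
  j=0: rhs fails.
  j=1: rhs fails.
  j=2: rhs fails.
  j=3: rhs holds; lhs holds on [0,2]. k = 3.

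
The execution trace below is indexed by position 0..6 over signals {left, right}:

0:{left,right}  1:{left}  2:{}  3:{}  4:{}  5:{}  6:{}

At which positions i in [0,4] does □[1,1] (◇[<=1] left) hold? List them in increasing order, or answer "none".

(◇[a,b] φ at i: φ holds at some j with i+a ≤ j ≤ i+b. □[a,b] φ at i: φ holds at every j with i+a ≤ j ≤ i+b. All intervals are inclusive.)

0

Evaluate at each i in [0,4]:
  i=0: ✓ (all of [1,1])
  i=1: ✗ (fails at j=2)
  i=2: ✗ (fails at j=3)
  i=3: ✗ (fails at j=4)
  i=4: ✗ (fails at j=5)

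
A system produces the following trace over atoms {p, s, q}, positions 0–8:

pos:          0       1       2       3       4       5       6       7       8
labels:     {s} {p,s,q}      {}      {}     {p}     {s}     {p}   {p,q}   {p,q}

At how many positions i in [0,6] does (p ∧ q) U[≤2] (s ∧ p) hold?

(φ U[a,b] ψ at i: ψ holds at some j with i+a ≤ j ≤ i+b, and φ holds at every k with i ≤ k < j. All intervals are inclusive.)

1

Evaluate at each i in [0,6]:
  i=0: ✗ (lhs fails at k=0 before rhs at j=1)
  i=1: ✓ (rhs at j=1)
  i=2: ✗ (no rhs in [2,4])
  i=3: ✗ (no rhs in [3,5])
  i=4: ✗ (no rhs in [4,6])
  i=5: ✗ (no rhs in [5,7])
  i=6: ✗ (no rhs in [6,8])
Positions where it holds: {1} → 1.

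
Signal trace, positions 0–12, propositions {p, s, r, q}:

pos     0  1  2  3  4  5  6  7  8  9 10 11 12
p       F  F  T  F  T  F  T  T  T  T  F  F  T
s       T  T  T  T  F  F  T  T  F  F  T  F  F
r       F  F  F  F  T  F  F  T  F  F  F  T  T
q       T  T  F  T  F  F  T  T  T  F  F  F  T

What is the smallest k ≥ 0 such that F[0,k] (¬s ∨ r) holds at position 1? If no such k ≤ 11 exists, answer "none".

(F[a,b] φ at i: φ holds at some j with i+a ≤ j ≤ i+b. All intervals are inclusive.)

Scan j = 1,2,… for (¬s ∨ r):
  j=1: fails
  j=2: fails
  j=3: fails
  j=4: holds
First hit at j=4, so smallest k = 4-1 = 3.

3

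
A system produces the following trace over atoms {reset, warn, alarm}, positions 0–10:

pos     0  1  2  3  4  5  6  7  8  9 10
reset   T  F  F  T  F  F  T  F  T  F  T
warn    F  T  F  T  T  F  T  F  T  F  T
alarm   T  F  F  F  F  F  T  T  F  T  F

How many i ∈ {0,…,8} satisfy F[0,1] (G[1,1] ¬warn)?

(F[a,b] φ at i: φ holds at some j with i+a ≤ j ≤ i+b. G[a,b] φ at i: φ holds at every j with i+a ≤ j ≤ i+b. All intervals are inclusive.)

8

Evaluate at each i in [0,8]:
  i=0: ✓ (witness j=1)
  i=1: ✓ (witness j=1)
  i=2: ✗ (none in [2,3])
  i=3: ✓ (witness j=4)
  i=4: ✓ (witness j=4)
  i=5: ✓ (witness j=6)
  i=6: ✓ (witness j=6)
  i=7: ✓ (witness j=8)
  i=8: ✓ (witness j=8)
Positions where it holds: {0, 1, 3, 4, 5, 6, 7, 8} → 8.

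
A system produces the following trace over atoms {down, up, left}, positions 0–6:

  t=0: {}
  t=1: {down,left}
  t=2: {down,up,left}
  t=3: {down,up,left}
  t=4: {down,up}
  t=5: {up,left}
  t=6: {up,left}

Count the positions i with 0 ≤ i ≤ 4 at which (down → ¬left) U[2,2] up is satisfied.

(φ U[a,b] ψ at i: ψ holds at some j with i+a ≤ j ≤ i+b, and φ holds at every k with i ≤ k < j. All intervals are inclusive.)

1

Evaluate at each i in [0,4]:
  i=0: ✗ (lhs fails at k=1 before rhs at j=2)
  i=1: ✗ (lhs fails at k=1 before rhs at j=3)
  i=2: ✗ (lhs fails at k=2 before rhs at j=4)
  i=3: ✗ (lhs fails at k=3 before rhs at j=5)
  i=4: ✓ (rhs at j=6; lhs holds on [4,5])
Positions where it holds: {4} → 1.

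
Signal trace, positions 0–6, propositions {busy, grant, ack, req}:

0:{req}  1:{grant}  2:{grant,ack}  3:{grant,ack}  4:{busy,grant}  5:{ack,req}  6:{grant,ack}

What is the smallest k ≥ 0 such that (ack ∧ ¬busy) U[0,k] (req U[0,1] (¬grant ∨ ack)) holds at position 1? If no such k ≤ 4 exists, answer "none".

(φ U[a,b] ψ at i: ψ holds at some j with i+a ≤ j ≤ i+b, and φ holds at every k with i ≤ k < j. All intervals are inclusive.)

Need earliest j ≥ 1 with (req U[0,1] (¬grant ∨ ack)), and (ack ∧ ¬busy) at every k in [1,j-1].
  j=1: rhs fails.
  j=2: rhs holds but lhs fails at k=1.
  j=3: rhs holds but lhs fails at k=1.
  j=4: rhs fails.
  j=5: rhs holds but lhs fails at k=1.
No witness within the range → none.

none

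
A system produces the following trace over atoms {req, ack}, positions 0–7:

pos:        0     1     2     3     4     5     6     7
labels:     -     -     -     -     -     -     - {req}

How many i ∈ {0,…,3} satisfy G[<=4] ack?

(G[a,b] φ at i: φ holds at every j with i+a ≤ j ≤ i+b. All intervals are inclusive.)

0

Evaluate at each i in [0,3]:
  i=0: ✗ (fails at j=0)
  i=1: ✗ (fails at j=1)
  i=2: ✗ (fails at j=2)
  i=3: ✗ (fails at j=3)
Positions where it holds: {} → 0.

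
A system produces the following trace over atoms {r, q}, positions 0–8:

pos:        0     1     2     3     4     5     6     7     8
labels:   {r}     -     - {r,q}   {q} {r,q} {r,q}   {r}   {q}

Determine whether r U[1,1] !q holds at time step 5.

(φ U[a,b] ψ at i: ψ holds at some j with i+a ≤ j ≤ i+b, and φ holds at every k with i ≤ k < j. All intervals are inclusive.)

False

Need some j in [6,6] with !q, and r at every k in [5,j-1].
  j=6: !q false.
No j in the window works → until fails.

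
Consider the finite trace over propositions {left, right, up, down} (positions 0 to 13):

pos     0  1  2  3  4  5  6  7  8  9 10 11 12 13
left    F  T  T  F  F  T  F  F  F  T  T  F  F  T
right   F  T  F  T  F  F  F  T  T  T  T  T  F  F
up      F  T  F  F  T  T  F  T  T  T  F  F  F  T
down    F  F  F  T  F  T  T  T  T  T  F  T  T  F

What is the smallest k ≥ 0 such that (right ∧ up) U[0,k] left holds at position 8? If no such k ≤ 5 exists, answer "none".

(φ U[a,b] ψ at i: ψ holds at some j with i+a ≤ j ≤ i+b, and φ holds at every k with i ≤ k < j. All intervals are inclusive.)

Need earliest j ≥ 8 with left, and (right ∧ up) at every k in [8,j-1].
  j=8: rhs fails.
  j=9: rhs holds; lhs holds on [8,8]. k = 1.

1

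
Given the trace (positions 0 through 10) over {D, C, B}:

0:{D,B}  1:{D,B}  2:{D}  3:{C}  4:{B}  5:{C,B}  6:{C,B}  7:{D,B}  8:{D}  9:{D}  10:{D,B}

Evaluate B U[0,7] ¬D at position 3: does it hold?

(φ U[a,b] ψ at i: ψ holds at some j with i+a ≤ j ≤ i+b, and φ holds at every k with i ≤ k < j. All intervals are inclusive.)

Need some j in [3,10] with ¬D, and B at every k in [3,j-1].
  j=3: ¬D holds; no prefix to check → satisfied.

True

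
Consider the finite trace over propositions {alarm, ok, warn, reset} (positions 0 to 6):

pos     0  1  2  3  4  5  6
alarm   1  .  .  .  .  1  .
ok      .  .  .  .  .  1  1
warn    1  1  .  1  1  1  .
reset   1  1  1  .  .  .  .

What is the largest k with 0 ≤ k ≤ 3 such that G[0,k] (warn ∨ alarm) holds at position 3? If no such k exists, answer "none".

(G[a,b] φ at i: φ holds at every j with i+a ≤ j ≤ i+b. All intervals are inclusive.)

(warn ∨ alarm) must hold from j=3 onward; find where it first fails.
  j=3: holds
  j=4: holds
  j=5: holds
  j=6: fails
Holds on [3,5], so largest k = 2.

2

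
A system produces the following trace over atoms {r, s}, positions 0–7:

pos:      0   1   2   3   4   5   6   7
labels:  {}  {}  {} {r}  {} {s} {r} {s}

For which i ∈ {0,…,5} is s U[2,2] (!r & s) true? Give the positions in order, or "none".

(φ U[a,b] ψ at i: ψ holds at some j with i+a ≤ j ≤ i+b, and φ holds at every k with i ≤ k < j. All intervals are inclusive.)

Evaluate at each i in [0,5]:
  i=0: ✗ (no rhs in [2,2])
  i=1: ✗ (no rhs in [3,3])
  i=2: ✗ (no rhs in [4,4])
  i=3: ✗ (lhs fails at k=3 before rhs at j=5)
  i=4: ✗ (no rhs in [6,6])
  i=5: ✗ (lhs fails at k=6 before rhs at j=7)

none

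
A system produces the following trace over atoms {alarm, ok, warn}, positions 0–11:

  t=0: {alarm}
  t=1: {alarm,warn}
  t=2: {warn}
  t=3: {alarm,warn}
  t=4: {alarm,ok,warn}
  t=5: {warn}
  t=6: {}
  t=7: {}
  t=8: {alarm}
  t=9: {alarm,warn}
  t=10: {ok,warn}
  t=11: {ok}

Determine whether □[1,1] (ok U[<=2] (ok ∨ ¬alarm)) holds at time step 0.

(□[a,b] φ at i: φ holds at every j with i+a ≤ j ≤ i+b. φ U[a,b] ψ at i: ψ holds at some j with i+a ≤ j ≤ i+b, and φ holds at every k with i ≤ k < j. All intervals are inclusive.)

False

Check (ok U[<=2] (ok ∨ ¬alarm)) at every j in [1,1]:
  j=1: fails
Fails at j=1 → formula fails.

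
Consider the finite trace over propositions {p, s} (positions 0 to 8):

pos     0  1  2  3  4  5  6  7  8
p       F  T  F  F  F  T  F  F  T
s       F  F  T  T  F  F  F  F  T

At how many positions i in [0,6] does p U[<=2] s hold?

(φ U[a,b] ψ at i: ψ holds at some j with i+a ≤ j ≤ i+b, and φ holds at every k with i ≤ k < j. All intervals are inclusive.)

Evaluate at each i in [0,6]:
  i=0: ✗ (lhs fails at k=0 before rhs at j=2)
  i=1: ✓ (rhs at j=2; lhs holds on [1,1])
  i=2: ✓ (rhs at j=2)
  i=3: ✓ (rhs at j=3)
  i=4: ✗ (no rhs in [4,6])
  i=5: ✗ (no rhs in [5,7])
  i=6: ✗ (lhs fails at k=6 before rhs at j=8)
Positions where it holds: {1, 2, 3} → 3.

3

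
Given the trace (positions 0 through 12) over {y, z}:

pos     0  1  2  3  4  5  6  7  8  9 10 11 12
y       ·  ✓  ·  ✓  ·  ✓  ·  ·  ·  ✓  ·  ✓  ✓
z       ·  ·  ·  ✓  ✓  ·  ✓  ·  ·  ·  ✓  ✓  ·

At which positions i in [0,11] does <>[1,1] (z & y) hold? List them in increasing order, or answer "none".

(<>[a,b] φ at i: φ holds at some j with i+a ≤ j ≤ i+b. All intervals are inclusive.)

Evaluate at each i in [0,11]:
  i=0: ✗ (none in [1,1])
  i=1: ✗ (none in [2,2])
  i=2: ✓ (witness j=3)
  i=3: ✗ (none in [4,4])
  i=4: ✗ (none in [5,5])
  i=5: ✗ (none in [6,6])
  i=6: ✗ (none in [7,7])
  i=7: ✗ (none in [8,8])
  i=8: ✗ (none in [9,9])
  i=9: ✗ (none in [10,10])
  i=10: ✓ (witness j=11)
  i=11: ✗ (none in [12,12])

2, 10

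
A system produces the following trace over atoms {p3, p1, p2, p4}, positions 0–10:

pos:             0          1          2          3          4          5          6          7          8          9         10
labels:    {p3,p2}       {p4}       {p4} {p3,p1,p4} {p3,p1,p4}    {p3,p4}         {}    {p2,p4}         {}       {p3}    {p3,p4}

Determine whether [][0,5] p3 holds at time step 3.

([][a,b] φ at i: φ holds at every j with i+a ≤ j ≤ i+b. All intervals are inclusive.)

No

Check p3 at every j in [3,8]:
  j=3: true
  j=4: true
  j=5: true
  j=6: false
  j=7: false
  j=8: false
Fails at j=6 → formula fails.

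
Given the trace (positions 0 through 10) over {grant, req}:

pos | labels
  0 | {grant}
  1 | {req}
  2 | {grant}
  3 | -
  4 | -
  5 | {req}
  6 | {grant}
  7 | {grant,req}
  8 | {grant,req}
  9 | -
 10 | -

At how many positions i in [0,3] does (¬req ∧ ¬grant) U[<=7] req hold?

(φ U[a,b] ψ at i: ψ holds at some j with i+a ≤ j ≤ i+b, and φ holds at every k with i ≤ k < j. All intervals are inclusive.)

2

Evaluate at each i in [0,3]:
  i=0: ✗ (lhs fails at k=0 before rhs at j=1)
  i=1: ✓ (rhs at j=1)
  i=2: ✗ (lhs fails at k=2 before rhs at j=5)
  i=3: ✓ (rhs at j=5; lhs holds on [3,4])
Positions where it holds: {1, 3} → 2.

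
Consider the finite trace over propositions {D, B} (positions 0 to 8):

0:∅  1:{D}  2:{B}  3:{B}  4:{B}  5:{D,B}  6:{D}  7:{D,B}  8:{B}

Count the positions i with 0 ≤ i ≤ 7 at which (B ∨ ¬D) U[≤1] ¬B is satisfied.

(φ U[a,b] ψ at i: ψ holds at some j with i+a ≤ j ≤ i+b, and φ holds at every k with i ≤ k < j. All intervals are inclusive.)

4

Evaluate at each i in [0,7]:
  i=0: ✓ (rhs at j=0)
  i=1: ✓ (rhs at j=1)
  i=2: ✗ (no rhs in [2,3])
  i=3: ✗ (no rhs in [3,4])
  i=4: ✗ (no rhs in [4,5])
  i=5: ✓ (rhs at j=6; lhs holds on [5,5])
  i=6: ✓ (rhs at j=6)
  i=7: ✗ (no rhs in [7,8])
Positions where it holds: {0, 1, 5, 6} → 4.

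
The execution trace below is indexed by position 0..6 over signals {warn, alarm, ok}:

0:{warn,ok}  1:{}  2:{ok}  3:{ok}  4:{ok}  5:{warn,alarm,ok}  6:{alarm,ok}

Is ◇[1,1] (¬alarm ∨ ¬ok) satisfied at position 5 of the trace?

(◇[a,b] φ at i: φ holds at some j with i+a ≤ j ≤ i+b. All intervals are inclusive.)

Check (¬alarm ∨ ¬ok) at each j in [6,6]:
  j=6: false
No position in the window satisfies it → formula fails.

No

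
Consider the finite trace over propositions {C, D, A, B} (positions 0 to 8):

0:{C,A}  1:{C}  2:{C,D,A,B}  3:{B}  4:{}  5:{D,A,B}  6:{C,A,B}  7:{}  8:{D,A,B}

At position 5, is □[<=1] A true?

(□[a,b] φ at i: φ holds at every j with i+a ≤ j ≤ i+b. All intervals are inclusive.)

Check A at every j in [5,6]:
  j=5: true
  j=6: true
All positions satisfy it → formula holds.

Yes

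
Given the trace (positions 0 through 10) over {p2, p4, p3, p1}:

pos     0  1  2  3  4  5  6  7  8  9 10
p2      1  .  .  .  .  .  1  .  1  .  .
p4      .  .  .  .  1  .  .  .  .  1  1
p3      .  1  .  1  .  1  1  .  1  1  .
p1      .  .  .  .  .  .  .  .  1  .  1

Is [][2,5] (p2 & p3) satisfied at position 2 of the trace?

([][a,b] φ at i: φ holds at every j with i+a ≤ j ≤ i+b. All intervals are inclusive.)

Check (p2 & p3) at every j in [4,7]:
  j=4: false
  j=5: false
  j=6: true
  j=7: false
Fails at j=4 → formula fails.

Does not hold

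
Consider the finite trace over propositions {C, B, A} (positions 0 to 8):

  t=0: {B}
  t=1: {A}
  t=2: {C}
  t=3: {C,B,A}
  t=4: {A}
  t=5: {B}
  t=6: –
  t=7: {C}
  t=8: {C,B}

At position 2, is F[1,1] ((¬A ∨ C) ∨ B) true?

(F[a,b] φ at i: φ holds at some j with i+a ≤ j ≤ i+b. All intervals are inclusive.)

True

Check ((¬A ∨ C) ∨ B) at each j in [3,3]:
  j=3: true
Found at j=3 → formula holds.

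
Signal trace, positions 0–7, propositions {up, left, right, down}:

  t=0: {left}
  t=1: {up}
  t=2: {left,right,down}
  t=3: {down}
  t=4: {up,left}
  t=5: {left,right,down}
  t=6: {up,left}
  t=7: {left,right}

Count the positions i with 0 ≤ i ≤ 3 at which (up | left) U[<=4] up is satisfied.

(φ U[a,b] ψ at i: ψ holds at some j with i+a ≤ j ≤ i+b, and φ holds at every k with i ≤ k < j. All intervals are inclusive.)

2

Evaluate at each i in [0,3]:
  i=0: ✓ (rhs at j=1; lhs holds on [0,0])
  i=1: ✓ (rhs at j=1)
  i=2: ✗ (lhs fails at k=3 before rhs at j=4)
  i=3: ✗ (lhs fails at k=3 before rhs at j=4)
Positions where it holds: {0, 1} → 2.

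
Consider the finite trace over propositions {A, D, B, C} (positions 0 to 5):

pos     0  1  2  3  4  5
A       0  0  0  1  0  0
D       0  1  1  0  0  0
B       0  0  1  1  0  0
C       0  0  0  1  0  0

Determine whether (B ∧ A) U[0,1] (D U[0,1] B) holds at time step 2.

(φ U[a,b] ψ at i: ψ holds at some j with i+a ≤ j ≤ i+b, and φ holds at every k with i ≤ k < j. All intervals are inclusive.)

True

Need some j in [2,3] with (D U[0,1] B), and (B ∧ A) at every k in [2,j-1].
  j=2: (D U[0,1] B) holds; no prefix to check → satisfied.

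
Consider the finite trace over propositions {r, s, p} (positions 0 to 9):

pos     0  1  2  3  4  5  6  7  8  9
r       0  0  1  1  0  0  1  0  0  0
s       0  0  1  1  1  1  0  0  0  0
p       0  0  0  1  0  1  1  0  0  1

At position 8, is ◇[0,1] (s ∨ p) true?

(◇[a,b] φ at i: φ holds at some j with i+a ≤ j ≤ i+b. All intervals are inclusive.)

Check (s ∨ p) at each j in [8,9]:
  j=8: false
  j=9: true
Found at j=9 → formula holds.

Holds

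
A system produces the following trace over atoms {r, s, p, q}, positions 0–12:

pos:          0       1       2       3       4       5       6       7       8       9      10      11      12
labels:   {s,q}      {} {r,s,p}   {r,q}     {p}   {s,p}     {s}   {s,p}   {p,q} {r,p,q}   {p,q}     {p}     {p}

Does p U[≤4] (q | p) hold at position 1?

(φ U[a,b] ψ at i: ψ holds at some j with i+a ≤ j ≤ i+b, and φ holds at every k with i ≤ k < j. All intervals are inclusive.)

Does not hold

Need some j in [1,5] with (q | p), and p at every k in [1,j-1].
  j=1: (q | p) false.
  j=2: (q | p) holds, but p fails at k=1 → not this j.
  j=3: (q | p) holds, but p fails at k=1 → not this j.
  j=4: (q | p) holds, but p fails at k=1 → not this j.
  j=5: (q | p) holds, but p fails at k=1 → not this j.
No j in the window works → until fails.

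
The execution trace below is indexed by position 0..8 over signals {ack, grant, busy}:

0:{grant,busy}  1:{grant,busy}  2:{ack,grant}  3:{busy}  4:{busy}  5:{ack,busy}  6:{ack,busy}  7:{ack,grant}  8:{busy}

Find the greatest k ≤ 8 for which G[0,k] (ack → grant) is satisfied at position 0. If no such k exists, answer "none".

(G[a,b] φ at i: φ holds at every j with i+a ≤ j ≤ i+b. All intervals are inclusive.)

(ack → grant) must hold from j=0 onward; find where it first fails.
  j=0: holds
  j=1: holds
  j=2: holds
  j=3: holds
  j=4: holds
  j=5: fails
Holds on [0,4], so largest k = 4.

4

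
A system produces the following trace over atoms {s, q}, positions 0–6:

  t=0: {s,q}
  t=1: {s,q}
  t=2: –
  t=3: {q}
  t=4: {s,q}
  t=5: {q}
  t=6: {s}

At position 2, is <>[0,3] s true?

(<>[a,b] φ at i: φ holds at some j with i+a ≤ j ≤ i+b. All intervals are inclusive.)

Check s at each j in [2,5]:
  j=2: false
  j=3: false
  j=4: true
  j=5: false
Found at j=4 → formula holds.

Holds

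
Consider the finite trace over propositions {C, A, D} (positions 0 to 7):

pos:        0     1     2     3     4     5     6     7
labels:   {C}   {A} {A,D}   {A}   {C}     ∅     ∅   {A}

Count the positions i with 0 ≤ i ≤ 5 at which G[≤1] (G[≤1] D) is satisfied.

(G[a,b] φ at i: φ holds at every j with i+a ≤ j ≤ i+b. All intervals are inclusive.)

Evaluate at each i in [0,5]:
  i=0: ✗ (fails at j=0)
  i=1: ✗ (fails at j=1)
  i=2: ✗ (fails at j=2)
  i=3: ✗ (fails at j=3)
  i=4: ✗ (fails at j=4)
  i=5: ✗ (fails at j=5)
Positions where it holds: {} → 0.

0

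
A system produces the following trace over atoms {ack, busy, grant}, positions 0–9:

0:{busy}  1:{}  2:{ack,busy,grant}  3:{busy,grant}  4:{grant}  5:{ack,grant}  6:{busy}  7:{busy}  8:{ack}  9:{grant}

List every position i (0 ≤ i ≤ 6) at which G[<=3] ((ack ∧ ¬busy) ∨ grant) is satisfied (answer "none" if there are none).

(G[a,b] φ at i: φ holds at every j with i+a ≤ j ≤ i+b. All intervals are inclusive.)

2

Evaluate at each i in [0,6]:
  i=0: ✗ (fails at j=0)
  i=1: ✗ (fails at j=1)
  i=2: ✓ (all of [2,5])
  i=3: ✗ (fails at j=6)
  i=4: ✗ (fails at j=6)
  i=5: ✗ (fails at j=6)
  i=6: ✗ (fails at j=6)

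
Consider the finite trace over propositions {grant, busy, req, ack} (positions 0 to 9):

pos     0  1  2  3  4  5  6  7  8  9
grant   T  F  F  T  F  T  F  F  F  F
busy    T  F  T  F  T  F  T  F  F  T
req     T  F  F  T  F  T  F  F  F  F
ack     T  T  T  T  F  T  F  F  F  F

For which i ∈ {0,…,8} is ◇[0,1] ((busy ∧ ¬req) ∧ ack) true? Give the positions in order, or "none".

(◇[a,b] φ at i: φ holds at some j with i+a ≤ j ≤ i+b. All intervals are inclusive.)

Evaluate at each i in [0,8]:
  i=0: ✗ (none in [0,1])
  i=1: ✓ (witness j=2)
  i=2: ✓ (witness j=2)
  i=3: ✗ (none in [3,4])
  i=4: ✗ (none in [4,5])
  i=5: ✗ (none in [5,6])
  i=6: ✗ (none in [6,7])
  i=7: ✗ (none in [7,8])
  i=8: ✗ (none in [8,9])

1, 2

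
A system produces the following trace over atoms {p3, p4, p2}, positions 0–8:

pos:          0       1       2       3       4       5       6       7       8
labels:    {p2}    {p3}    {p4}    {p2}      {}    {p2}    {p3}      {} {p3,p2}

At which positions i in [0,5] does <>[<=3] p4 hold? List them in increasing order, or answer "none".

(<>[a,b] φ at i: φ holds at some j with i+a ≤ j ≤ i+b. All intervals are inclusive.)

Evaluate at each i in [0,5]:
  i=0: ✓ (witness j=2)
  i=1: ✓ (witness j=2)
  i=2: ✓ (witness j=2)
  i=3: ✗ (none in [3,6])
  i=4: ✗ (none in [4,7])
  i=5: ✗ (none in [5,8])

0, 1, 2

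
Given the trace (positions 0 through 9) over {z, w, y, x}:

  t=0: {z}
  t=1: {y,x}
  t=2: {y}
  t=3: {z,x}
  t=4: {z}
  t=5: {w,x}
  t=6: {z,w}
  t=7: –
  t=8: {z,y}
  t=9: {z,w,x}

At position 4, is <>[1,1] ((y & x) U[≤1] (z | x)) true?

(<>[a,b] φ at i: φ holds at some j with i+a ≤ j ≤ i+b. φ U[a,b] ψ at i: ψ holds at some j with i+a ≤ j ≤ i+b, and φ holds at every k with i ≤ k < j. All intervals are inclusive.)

Yes

Check ((y & x) U[≤1] (z | x)) at each j in [5,5]:
  j=5: holds
Found at j=5 → formula holds.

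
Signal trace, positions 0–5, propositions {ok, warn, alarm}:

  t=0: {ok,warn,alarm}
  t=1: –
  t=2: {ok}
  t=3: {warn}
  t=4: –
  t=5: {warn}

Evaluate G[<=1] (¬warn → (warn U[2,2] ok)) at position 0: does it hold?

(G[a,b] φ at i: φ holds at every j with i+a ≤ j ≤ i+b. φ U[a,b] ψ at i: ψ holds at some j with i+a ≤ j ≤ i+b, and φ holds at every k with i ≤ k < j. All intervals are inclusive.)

No

Check (¬warn → (warn U[2,2] ok)) at every j in [0,1]:
  j=0: antecedent false → ✓
  j=1: antecedent true; consequent fails → ✗
Fails at j=1 → formula fails.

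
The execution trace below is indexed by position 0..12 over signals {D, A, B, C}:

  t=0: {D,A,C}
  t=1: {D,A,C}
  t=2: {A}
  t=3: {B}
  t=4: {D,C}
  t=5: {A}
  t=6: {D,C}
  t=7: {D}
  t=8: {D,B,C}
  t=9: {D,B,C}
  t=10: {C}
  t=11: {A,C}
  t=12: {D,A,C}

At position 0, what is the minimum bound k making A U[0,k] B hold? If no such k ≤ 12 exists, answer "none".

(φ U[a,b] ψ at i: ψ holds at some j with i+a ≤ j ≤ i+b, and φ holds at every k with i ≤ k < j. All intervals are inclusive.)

Need earliest j ≥ 0 with B, and A at every k in [0,j-1].
  j=0: rhs fails.
  j=1: rhs fails.
  j=2: rhs fails.
  j=3: rhs holds; lhs holds on [0,2]. k = 3.

3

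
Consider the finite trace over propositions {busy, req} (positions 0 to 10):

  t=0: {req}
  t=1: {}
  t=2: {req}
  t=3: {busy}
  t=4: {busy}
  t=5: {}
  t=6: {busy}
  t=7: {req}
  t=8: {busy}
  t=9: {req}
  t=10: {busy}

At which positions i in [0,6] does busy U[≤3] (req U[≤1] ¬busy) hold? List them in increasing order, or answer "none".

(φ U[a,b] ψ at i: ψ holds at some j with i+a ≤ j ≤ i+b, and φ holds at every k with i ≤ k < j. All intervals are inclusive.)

0, 1, 2, 3, 4, 5, 6

Evaluate at each i in [0,6]:
  i=0: ✓ (rhs at j=0)
  i=1: ✓ (rhs at j=1)
  i=2: ✓ (rhs at j=2)
  i=3: ✓ (rhs at j=5; lhs holds on [3,4])
  i=4: ✓ (rhs at j=5; lhs holds on [4,4])
  i=5: ✓ (rhs at j=5)
  i=6: ✓ (rhs at j=7; lhs holds on [6,6])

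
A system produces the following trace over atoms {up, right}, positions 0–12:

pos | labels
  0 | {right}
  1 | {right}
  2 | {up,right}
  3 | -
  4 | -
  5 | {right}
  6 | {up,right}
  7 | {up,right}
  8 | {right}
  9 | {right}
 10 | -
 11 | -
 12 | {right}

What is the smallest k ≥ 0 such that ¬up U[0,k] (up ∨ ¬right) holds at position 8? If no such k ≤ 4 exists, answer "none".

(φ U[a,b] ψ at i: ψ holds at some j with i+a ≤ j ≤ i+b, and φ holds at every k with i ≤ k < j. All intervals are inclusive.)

2

Need earliest j ≥ 8 with (up ∨ ¬right), and ¬up at every k in [8,j-1].
  j=8: rhs fails.
  j=9: rhs fails.
  j=10: rhs holds; lhs holds on [8,9]. k = 2.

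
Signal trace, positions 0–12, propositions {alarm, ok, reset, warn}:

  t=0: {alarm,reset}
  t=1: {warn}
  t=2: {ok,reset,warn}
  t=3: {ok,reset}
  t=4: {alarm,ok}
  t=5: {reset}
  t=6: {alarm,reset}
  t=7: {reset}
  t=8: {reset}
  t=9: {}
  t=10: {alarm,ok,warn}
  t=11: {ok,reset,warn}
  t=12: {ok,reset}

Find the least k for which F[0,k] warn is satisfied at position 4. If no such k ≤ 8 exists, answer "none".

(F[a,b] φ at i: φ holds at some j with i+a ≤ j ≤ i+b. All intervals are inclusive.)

Scan j = 4,5,… for warn:
  j=4: fails
  j=5: fails
  j=6: fails
  j=7: fails
  j=8: fails
  j=9: fails
  j=10: holds
First hit at j=10, so smallest k = 10-4 = 6.

6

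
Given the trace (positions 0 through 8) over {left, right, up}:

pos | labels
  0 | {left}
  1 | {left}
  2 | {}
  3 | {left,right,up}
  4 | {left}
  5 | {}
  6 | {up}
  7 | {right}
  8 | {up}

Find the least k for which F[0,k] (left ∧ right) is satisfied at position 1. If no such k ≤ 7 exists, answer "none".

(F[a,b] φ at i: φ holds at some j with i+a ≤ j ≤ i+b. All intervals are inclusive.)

Scan j = 1,2,… for (left ∧ right):
  j=1: fails
  j=2: fails
  j=3: holds
First hit at j=3, so smallest k = 3-1 = 2.

2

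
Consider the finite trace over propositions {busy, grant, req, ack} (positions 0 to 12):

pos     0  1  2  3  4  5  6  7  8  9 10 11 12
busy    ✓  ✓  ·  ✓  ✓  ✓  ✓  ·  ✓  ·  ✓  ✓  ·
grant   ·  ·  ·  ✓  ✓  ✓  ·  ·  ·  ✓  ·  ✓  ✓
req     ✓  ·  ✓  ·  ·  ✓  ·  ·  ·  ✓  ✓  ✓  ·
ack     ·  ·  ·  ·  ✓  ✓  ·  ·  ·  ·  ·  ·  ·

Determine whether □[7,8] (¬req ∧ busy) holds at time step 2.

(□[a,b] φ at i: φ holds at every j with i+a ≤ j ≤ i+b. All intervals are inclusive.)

Does not hold

Check (¬req ∧ busy) at every j in [9,10]:
  j=9: false
  j=10: false
Fails at j=9 → formula fails.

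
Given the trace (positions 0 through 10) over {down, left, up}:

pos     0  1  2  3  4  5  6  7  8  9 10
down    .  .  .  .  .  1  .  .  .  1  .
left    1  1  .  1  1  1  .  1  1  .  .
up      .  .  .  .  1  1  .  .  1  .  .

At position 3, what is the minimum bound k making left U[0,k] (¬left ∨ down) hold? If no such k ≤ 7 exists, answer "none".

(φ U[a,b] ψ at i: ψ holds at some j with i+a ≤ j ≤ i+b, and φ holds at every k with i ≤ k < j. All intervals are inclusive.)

2

Need earliest j ≥ 3 with (¬left ∨ down), and left at every k in [3,j-1].
  j=3: rhs fails.
  j=4: rhs fails.
  j=5: rhs holds; lhs holds on [3,4]. k = 2.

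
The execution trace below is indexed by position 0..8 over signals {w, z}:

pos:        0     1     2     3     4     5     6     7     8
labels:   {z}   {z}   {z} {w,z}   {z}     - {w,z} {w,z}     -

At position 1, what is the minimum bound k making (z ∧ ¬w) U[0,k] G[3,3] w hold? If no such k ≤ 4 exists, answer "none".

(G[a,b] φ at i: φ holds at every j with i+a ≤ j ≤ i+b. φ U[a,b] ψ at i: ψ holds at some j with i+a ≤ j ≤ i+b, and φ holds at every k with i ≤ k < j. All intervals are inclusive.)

2

Need earliest j ≥ 1 with G[3,3] w, and (z ∧ ¬w) at every k in [1,j-1].
  j=1: rhs fails.
  j=2: rhs fails.
  j=3: rhs holds; lhs holds on [1,2]. k = 2.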